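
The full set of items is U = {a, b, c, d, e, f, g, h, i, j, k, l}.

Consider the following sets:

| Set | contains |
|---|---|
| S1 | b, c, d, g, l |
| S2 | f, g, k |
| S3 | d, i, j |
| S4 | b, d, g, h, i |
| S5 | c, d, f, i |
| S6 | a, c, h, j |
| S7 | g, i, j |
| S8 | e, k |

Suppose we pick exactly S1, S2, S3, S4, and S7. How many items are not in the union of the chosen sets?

2

Union of S1, S2, S3, S4, S7 = {b, c, d, f, g, h, i, j, k, l}.
Not covered: a, e — 2 items.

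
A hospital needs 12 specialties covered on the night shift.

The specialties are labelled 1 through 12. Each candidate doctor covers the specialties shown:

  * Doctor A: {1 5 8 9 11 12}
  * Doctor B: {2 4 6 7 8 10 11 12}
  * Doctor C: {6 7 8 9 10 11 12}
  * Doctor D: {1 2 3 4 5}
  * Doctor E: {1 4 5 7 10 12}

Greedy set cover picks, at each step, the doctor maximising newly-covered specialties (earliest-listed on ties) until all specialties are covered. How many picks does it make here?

3

Greedy: pick B (covers 8 new) → pick A (covers 3 new) → pick D (covers 1 new). Total picks: 3.
(The true minimum cover uses only 2 doctors, so greedy is not optimal here.)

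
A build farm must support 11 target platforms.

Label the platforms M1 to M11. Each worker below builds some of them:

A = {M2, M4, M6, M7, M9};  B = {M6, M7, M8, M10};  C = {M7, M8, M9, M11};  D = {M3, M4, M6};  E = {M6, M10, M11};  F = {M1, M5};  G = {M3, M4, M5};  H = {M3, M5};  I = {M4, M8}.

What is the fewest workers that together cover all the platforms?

5

A and E and F and H and I together: A ∪ E ∪ F ∪ H ∪ I = {M1, M2, M3, M4, M5, M6, M7, M8, M9, M10, M11} — every platform is covered.
No 4 of the 9 workers cover everything (all 126 combinations miss at least one platform), so 5 is optimal.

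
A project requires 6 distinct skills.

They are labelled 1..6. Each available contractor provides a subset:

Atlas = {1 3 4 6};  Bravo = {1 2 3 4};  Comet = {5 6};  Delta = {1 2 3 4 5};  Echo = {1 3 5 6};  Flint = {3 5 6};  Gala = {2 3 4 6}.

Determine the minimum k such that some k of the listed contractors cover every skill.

2

Delta and Echo together: Delta ∪ Echo = {1, 2, 3, 4, 5, 6} — every skill is covered.
No single contractor has all 6 skills (the largest, Delta, has 5), so 2 is optimal.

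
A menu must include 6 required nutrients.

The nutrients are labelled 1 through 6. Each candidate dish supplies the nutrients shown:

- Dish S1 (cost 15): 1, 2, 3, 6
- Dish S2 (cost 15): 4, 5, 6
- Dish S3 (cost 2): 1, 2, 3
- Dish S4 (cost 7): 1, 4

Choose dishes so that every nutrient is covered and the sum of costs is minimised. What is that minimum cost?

S2, S3 together cover every nutrient (S2 ∪ S3 = {1, 2, 3, 4, 5, 6}); total cost 15 + 2 = 17.
No covering selection has total cost below 17.

17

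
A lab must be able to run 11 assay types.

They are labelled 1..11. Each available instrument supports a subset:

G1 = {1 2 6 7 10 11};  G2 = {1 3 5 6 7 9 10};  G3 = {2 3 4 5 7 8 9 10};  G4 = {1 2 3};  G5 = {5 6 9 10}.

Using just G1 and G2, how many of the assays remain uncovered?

Union of G1, G2 = {1, 2, 3, 5, 6, 7, 9, 10, 11}.
Not covered: 4, 8 — 2 assays.

2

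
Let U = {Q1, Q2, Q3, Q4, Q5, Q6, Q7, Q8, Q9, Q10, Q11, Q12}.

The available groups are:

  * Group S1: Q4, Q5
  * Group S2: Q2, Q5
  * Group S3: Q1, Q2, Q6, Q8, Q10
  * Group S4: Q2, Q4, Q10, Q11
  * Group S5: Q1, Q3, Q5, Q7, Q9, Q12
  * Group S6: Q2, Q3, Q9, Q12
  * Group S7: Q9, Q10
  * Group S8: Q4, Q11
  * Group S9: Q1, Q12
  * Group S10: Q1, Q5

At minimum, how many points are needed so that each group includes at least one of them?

H = {Q5, Q10, Q11, Q12} meets every group (each contains at least one member of H), and |H| = 4.
The groups S2, S7, S8, S9 are pairwise disjoint, so any hitting set needs a separate point for each — at least 4. Hence 4 is optimal.

4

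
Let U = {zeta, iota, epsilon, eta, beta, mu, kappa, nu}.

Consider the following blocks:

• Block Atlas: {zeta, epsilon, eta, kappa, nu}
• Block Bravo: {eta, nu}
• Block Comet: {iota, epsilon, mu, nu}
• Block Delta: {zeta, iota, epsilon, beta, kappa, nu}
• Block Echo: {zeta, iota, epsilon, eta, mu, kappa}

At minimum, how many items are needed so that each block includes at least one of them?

Take H = {epsilon, nu}. Each listed block contains at least one of these, so H is a hitting set of size 2.
No single item lies in every block, so at least 2 are needed and 2 is optimal.

2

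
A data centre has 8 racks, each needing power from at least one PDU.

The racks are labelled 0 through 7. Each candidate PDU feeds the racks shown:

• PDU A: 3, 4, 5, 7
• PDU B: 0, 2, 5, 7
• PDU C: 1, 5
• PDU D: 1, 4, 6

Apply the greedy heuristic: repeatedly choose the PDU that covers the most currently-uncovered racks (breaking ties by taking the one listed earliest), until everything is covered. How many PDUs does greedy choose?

Greedy: pick A (covers 4 new) → pick B (covers 2 new) → pick D (covers 2 new). Total picks: 3.

3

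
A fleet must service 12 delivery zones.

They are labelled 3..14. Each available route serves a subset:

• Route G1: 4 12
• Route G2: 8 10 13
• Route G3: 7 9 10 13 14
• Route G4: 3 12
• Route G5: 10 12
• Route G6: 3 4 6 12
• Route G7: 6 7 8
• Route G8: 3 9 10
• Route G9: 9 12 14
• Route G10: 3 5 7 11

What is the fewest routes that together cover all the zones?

Take {G2, G6, G9, G10}. Their union is {3, 4, 5, 6, 7, 8, 9, 10, 11, 12, 13, 14}, which is all 12 zones.
No 3 of the 10 routes cover everything (all 120 combinations miss at least one zone), so 4 is optimal.

4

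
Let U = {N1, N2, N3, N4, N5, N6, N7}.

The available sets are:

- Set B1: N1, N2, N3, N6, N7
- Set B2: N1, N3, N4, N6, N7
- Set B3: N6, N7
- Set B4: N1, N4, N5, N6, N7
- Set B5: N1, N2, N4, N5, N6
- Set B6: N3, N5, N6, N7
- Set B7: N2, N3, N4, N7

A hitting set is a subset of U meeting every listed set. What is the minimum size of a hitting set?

The 2 elements {N2, N7} hit every set.
No single element lies in every set, so at least 2 are needed and 2 is optimal.

2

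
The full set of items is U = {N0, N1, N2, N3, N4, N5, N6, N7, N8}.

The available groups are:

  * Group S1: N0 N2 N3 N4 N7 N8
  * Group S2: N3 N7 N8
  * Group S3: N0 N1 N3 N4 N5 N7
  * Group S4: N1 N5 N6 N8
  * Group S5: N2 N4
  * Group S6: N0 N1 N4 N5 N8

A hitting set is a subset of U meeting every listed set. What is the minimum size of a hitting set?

2

The 2 items {N4, N8} hit every group.
The groups S4, S5 are pairwise disjoint, so any hitting set needs a separate item for each — at least 2. Hence 2 is optimal.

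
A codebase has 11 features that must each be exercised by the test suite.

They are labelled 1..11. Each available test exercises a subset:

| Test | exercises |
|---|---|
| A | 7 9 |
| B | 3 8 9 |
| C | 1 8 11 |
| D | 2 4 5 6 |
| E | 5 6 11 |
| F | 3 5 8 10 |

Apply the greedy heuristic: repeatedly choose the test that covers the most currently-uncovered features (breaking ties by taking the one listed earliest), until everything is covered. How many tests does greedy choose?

Greedy: pick D (covers 4 new) → pick B (covers 3 new) → pick C (covers 2 new) → pick A (covers 1 new) → pick F (covers 1 new). Total picks: 5.
(The true minimum cover uses only 4 tests, so greedy is not optimal here.)

5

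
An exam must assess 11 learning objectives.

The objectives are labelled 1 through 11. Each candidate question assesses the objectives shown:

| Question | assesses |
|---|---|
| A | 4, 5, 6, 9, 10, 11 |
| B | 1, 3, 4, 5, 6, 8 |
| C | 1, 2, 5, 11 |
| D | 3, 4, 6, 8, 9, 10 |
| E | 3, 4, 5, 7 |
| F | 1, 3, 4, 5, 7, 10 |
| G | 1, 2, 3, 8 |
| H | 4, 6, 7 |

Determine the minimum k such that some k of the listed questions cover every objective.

Take {C, D, E}. Their union is {1, 2, 3, 4, 5, 6, 7, 8, 9, 10, 11}, which is all 11 objectives.
No 2 of the 8 questions cover everything (all 28 combinations miss at least one objective), so 3 is optimal.

3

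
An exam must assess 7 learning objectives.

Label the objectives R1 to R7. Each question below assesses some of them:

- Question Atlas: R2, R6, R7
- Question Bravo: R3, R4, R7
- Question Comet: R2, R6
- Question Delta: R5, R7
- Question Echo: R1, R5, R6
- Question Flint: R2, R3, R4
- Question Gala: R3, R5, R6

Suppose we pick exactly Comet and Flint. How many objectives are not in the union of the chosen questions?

Union of Comet, Flint = {R2, R3, R4, R6}.
Not covered: R1, R5, R7 — 3 objectives.

3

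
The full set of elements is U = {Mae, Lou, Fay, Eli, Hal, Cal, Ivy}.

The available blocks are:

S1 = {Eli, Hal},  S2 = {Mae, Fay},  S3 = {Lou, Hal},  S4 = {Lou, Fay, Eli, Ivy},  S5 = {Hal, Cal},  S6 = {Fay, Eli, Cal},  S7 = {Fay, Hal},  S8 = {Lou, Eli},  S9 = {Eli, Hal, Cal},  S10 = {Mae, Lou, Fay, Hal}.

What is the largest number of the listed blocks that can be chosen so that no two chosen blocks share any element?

3

S2, S5, S8 are pairwise disjoint (S2={Mae,Fay}; S5={Hal,Cal}; S8={Lou,Eli}).
Every remaining block overlaps one of these, and no 4 of the listed blocks are pairwise disjoint, so 3 is the maximum.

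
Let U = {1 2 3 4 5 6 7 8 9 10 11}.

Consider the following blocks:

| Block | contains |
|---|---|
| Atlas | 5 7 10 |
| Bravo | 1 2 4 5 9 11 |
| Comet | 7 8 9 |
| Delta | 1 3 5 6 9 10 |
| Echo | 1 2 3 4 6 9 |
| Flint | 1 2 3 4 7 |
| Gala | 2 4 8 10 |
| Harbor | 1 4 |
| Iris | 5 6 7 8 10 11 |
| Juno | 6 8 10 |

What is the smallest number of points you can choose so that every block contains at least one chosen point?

3

The 3 points {4, 9, 10} hit every block.
No choice of 2 points meets every block, so 3 is the minimum.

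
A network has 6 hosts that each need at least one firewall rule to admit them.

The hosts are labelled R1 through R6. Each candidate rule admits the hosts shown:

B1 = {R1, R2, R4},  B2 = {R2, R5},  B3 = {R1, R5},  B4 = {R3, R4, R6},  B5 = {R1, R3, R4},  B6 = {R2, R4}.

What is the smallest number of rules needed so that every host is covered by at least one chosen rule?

Take {B2, B3, B4}. Their union is {R1, R2, R3, R4, R5, R6}, which is all 6 hosts.
Only B4 contains R6, so B4 is forced; the remaining 3 hosts need at least 2 more rules (each remaining rule adds at most 2) — so at least 3 rules are needed, and 3 is optimal.

3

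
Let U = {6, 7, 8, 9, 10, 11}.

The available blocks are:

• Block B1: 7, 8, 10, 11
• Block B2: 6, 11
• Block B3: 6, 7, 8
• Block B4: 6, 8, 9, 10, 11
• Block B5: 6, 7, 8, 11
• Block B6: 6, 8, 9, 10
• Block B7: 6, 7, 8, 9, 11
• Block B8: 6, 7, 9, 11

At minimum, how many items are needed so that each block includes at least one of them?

Take H = {6, 7}. Each listed block contains at least one of these, so H is a hitting set of size 2.
No single item lies in every block, so at least 2 are needed and 2 is optimal.

2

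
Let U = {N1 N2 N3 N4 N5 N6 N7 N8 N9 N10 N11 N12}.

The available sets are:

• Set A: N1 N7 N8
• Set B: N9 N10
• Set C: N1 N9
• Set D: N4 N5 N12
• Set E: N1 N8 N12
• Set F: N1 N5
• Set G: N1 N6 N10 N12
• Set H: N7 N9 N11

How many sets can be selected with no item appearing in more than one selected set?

A, B, D are pairwise disjoint (A={N1,N7,N8}; B={N9,N10}; D={N4,N5,N12}).
Every remaining set overlaps one of these, and no 4 of the listed sets are pairwise disjoint, so 3 is the maximum.

3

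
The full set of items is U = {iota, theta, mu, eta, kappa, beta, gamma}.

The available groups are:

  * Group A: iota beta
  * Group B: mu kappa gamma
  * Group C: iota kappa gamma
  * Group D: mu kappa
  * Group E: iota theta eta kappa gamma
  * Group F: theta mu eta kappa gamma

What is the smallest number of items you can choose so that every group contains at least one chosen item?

2

Take H = {iota, kappa}. Each listed group contains at least one of these, so H is a hitting set of size 2.
The groups A, D are pairwise disjoint, so any hitting set needs a separate item for each — at least 2. Hence 2 is optimal.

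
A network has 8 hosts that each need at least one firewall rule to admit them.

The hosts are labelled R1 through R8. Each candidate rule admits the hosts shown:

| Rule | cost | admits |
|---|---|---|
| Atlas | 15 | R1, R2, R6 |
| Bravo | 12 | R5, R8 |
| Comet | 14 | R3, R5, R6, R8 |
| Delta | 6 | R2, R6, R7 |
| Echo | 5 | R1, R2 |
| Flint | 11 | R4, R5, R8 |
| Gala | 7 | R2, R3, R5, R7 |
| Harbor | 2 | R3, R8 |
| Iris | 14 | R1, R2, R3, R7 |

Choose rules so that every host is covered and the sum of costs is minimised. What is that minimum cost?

24

Delta, Echo, Flint, Harbor together cover every host (Delta ∪ Echo ∪ Flint ∪ Harbor = {R1, R2, R3, R4, R5, R6, R7, R8}); total cost 6 + 5 + 11 + 2 = 24.
No covering selection has total cost below 24.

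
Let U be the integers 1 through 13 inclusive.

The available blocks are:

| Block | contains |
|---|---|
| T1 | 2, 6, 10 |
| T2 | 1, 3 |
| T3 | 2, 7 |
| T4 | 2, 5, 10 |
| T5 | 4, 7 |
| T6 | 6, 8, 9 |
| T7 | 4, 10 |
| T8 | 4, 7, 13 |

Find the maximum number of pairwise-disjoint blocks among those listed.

T2, T3, T6, T7 are pairwise disjoint (T2={1,3}; T3={2,7}; T6={6,8,9}; T7={4,10}).
Every remaining block overlaps one of these, and no 5 of the listed blocks are pairwise disjoint, so 4 is the maximum.

4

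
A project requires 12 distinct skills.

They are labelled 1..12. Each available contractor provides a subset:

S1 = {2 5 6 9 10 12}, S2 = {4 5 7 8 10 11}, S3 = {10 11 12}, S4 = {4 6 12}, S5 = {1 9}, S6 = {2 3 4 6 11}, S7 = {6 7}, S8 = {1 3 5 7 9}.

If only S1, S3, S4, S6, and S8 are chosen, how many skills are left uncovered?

Union of S1, S3, S4, S6, S8 = {1, 2, 3, 4, 5, 6, 7, 9, 10, 11, 12}.
Not covered: 8 — 1 skill.

1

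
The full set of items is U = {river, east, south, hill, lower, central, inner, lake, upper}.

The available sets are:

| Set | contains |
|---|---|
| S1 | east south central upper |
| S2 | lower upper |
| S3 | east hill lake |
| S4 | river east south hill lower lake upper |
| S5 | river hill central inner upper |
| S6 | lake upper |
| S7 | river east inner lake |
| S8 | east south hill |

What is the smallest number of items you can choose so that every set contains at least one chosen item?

2

H = {east, upper} meets every set (each contains at least one member of H), and |H| = 2.
The sets S2, S7 are pairwise disjoint, so any hitting set needs a separate item for each — at least 2. Hence 2 is optimal.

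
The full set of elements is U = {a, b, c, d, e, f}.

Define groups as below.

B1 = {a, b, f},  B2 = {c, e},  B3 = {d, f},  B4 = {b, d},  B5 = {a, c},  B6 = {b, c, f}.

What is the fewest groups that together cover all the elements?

B1 and B2 and B3 together: B1 ∪ B2 ∪ B3 = {a, b, c, d, e, f} — every element is covered.
Only B2 contains e, so B2 is forced; the remaining 4 elements need at least 2 more groups (each remaining group adds at most 3) — so at least 3 groups are needed, and 3 is optimal.

3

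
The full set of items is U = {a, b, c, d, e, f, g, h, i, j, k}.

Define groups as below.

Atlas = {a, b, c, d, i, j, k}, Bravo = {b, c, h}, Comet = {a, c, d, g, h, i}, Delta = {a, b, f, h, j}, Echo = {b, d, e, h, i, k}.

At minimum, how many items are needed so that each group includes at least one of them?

Take T = {a, h}. Each listed group contains at least one of these, so T is a hitting set of size 2.
No single item lies in every group, so at least 2 are needed and 2 is optimal.

2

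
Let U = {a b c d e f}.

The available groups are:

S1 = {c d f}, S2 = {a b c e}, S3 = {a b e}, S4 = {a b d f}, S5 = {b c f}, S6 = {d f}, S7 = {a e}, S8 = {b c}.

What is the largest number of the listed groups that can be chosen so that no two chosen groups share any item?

3

S6, S7, S8 are pairwise disjoint (S6={d,f}; S7={a,e}; S8={b,c}).
Every remaining group overlaps one of these, and no 4 of the listed groups are pairwise disjoint, so 3 is the maximum.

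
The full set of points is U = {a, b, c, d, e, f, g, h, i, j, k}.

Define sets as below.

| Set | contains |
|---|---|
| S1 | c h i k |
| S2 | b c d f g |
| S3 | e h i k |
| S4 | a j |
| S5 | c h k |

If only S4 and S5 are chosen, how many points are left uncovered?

6

Union of S4, S5 = {a, c, h, j, k}.
Not covered: b, d, e, f, g, i — 6 points.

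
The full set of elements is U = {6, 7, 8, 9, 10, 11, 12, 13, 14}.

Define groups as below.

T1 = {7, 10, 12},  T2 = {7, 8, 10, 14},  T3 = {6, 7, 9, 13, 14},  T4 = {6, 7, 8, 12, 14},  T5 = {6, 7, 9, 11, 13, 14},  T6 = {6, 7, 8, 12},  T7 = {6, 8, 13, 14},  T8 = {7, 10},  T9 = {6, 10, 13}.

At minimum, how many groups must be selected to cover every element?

3

Take {T1, T4, T5}. Their union is {6, 7, 8, 9, 10, 11, 12, 13, 14}, which is all 9 elements.
Only T5 contains 11, so T5 is forced; the remaining 3 elements need at least 2 more groups (each remaining group adds at most 2) — so at least 3 groups are needed, and 3 is optimal.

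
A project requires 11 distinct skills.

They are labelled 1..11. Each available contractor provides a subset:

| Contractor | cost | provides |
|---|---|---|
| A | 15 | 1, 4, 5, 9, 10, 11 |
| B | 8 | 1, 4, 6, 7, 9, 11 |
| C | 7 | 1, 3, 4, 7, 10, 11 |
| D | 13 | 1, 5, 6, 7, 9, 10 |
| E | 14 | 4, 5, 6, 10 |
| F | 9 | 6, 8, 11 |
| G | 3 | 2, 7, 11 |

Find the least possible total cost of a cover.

C, D, F, G together cover every skill (C ∪ D ∪ F ∪ G = {1, 2, 3, 4, 5, 6, 7, 8, 9, 10, 11}); total cost 7 + 13 + 9 + 3 = 32.
The greedy pick G, C, B, F, D costs 40; no covering selection beats 32.

32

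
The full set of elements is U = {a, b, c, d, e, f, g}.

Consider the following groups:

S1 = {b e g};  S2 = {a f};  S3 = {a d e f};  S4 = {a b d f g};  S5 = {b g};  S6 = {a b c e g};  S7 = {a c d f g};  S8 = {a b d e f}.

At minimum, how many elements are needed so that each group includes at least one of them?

H = {b, f} meets every group (each contains at least one member of H), and |H| = 2.
The groups S1, S2 are pairwise disjoint, so any hitting set needs a separate element for each — at least 2. Hence 2 is optimal.

2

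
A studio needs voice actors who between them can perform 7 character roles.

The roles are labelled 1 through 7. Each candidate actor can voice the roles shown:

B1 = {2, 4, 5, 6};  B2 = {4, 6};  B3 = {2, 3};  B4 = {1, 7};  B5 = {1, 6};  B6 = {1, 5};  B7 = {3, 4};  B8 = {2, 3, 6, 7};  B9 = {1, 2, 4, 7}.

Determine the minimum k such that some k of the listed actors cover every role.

B1 and B8 and B9 together: B1 ∪ B8 ∪ B9 = {1, 2, 3, 4, 5, 6, 7} — every role is covered.
No 2 of the 9 actors cover everything (all 36 combinations miss at least one role), so 3 is optimal.

3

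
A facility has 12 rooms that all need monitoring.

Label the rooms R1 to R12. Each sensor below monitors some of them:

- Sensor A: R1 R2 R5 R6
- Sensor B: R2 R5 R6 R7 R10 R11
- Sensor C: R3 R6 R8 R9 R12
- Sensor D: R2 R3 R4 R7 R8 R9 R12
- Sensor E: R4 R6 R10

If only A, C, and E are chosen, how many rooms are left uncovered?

Union of A, C, E = {R1, R2, R3, R4, R5, R6, R8, R9, R10, R12}.
Not covered: R7, R11 — 2 rooms.

2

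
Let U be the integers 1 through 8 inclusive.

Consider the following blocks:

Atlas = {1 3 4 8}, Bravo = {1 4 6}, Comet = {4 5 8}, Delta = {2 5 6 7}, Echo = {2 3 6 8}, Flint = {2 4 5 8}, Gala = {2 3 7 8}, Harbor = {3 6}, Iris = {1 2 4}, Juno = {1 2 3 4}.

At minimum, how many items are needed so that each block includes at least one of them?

3

Take H = {2, 4, 6}. Each listed block contains at least one of these, so H is a hitting set of size 3.
No choice of 2 items meets every block, so 3 is the minimum.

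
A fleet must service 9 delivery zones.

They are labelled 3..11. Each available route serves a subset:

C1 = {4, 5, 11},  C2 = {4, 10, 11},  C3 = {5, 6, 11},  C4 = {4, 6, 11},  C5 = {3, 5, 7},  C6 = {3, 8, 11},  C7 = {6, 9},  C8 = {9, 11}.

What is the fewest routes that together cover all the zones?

4

C2 and C5 and C6 and C7 together: C2 ∪ C5 ∪ C6 ∪ C7 = {3, 4, 5, 6, 7, 8, 9, 10, 11} — every zone is covered.
Only C6 contains 8, so C6 is forced; the remaining 6 zones need at least 3 more routes (each remaining route adds at most 2) — so at least 4 routes are needed, and 4 is optimal.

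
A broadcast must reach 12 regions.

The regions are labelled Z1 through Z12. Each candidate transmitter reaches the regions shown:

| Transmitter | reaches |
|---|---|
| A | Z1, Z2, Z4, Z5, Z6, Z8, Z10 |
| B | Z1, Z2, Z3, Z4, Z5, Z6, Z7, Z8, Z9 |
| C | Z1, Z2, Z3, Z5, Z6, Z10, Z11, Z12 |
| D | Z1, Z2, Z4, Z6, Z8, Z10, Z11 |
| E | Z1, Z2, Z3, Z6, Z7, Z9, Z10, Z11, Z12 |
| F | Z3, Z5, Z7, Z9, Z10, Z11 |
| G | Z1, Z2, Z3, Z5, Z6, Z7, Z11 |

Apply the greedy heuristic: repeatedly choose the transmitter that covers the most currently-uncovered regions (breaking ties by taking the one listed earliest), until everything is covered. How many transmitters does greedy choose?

Greedy: pick B (covers 9 new) → pick C (covers 3 new). Total picks: 2.

2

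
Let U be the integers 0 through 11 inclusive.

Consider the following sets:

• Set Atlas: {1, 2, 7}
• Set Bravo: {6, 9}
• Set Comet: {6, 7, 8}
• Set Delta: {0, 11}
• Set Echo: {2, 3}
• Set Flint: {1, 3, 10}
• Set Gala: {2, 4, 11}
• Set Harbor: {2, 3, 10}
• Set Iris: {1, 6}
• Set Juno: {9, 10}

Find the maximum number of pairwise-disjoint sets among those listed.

4

Comet, Delta, Echo, Juno are pairwise disjoint (Comet={6,7,8}; Delta={0,11}; Echo={2,3}; Juno={9,10}).
Every remaining set overlaps one of these, and no 5 of the listed sets are pairwise disjoint, so 4 is the maximum.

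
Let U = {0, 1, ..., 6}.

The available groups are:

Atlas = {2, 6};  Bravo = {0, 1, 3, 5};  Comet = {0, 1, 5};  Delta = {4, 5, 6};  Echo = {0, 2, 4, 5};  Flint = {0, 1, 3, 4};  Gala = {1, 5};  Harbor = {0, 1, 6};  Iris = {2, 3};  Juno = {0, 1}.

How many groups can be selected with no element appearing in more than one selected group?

Delta, Iris, Juno are pairwise disjoint (Delta={4,5,6}; Iris={2,3}; Juno={0,1}).
Every remaining group overlaps one of these, and no 4 of the listed groups are pairwise disjoint, so 3 is the maximum.

3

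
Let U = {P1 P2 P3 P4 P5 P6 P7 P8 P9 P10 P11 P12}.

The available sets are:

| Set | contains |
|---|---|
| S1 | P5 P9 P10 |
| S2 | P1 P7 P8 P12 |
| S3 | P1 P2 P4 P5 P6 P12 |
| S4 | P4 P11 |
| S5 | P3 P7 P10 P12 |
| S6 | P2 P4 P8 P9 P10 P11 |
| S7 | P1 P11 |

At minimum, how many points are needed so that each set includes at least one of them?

The 3 points {P5, P11, P12} hit every set.
The sets S1, S2, S4 are pairwise disjoint, so any hitting set needs a separate point for each — at least 3. Hence 3 is optimal.

3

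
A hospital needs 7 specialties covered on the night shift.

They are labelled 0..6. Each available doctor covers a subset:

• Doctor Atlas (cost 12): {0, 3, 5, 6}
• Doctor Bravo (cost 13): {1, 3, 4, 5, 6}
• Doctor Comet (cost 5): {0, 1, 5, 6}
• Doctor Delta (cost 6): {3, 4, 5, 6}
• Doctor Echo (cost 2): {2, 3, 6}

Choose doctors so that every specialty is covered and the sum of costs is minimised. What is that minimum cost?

13

Comet, Delta, Echo together cover every specialty (Comet ∪ Delta ∪ Echo = {0, 1, 2, 3, 4, 5, 6}); total cost 5 + 6 + 2 = 13.
No covering selection has total cost below 13.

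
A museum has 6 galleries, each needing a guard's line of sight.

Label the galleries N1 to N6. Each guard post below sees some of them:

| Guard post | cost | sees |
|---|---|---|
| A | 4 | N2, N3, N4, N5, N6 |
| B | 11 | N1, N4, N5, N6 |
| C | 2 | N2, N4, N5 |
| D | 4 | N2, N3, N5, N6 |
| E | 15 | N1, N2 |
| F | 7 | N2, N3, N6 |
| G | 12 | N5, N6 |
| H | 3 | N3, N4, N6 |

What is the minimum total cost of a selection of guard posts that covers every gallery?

B, D together cover every gallery (B ∪ D = {N1, N2, N3, N4, N5, N6}); total cost 11 + 4 = 15.
The greedy pick C, H, B costs 16; no covering selection beats 15.

15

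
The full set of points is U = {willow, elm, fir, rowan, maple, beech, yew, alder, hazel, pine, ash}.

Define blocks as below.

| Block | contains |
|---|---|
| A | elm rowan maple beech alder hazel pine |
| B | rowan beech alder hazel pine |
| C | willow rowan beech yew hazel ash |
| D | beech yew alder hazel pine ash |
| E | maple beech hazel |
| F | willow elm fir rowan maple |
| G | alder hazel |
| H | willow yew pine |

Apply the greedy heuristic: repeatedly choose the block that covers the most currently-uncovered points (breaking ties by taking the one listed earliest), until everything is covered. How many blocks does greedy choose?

3

Greedy: pick A (covers 7 new) → pick C (covers 3 new) → pick F (covers 1 new). Total picks: 3.
(The true minimum cover uses only 2 blocks, so greedy is not optimal here.)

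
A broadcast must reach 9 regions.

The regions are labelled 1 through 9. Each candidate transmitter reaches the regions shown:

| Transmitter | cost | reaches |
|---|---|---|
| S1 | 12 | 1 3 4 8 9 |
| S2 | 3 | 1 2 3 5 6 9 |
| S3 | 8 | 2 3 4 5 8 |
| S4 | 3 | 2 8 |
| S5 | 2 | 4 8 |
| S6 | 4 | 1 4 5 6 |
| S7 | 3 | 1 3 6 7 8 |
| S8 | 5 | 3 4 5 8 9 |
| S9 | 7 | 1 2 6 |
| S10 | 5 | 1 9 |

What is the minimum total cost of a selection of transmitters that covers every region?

8

S2, S5, S7 together cover every region (S2 ∪ S5 ∪ S7 = {1, 2, 3, 4, 5, 6, 7, 8, 9}); total cost 3 + 2 + 3 = 8.
No covering selection has total cost below 8.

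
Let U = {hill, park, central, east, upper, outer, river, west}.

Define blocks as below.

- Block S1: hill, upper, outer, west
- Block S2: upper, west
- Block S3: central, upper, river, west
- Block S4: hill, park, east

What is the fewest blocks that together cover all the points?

3

Take {S1, S3, S4}. Their union is {hill, park, central, east, upper, outer, river, west}, which is all 8 points.
Only S4 contains park, so S4 is forced; the remaining 5 points need at least 2 more blocks (each remaining block adds at most 4) — so at least 3 blocks are needed, and 3 is optimal.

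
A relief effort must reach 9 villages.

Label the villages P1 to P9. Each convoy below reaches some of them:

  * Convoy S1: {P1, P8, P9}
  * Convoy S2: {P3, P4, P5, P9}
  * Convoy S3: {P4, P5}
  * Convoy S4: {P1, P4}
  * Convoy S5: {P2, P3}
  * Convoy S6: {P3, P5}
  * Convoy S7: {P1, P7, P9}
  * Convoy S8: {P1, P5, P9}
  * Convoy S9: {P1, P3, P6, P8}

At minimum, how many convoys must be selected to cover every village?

Take {S2, S5, S7, S9}. Their union is {P1, P2, P3, P4, P5, P6, P7, P8, P9}, which is all 9 villages.
Only S5 contains P2, so S5 is forced; the remaining 7 villages need at least 3 more convoys (each remaining convoy adds at most 3) — so at least 4 convoys are needed, and 4 is optimal.

4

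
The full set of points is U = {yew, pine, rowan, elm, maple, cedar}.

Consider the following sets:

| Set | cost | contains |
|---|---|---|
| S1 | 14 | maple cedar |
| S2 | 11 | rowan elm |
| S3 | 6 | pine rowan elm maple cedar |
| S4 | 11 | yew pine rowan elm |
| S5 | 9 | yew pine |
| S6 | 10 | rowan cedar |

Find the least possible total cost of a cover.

15

S3, S5 together cover every point (S3 ∪ S5 = {yew, pine, rowan, elm, maple, cedar}); total cost 6 + 9 = 15.
No covering selection has total cost below 15.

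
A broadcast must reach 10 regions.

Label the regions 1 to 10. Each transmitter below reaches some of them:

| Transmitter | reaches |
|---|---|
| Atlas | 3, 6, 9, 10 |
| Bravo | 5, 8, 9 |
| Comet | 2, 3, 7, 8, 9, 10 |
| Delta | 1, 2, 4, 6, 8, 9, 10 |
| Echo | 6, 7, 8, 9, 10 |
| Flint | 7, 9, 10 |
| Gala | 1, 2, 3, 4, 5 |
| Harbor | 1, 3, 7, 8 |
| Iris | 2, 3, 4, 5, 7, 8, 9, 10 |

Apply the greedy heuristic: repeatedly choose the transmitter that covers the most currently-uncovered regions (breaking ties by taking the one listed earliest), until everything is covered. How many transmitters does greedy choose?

Greedy: pick Iris (covers 8 new) → pick Delta (covers 2 new). Total picks: 2.

2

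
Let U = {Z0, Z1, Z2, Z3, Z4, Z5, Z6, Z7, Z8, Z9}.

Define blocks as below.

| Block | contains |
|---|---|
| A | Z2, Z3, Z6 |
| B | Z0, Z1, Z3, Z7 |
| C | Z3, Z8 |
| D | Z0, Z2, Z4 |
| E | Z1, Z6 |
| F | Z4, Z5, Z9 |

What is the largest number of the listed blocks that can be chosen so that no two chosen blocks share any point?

C, D, E are pairwise disjoint (C={Z3,Z8}; D={Z0,Z2,Z4}; E={Z1,Z6}).
Every remaining block overlaps one of these, and no 4 of the listed blocks are pairwise disjoint, so 3 is the maximum.

3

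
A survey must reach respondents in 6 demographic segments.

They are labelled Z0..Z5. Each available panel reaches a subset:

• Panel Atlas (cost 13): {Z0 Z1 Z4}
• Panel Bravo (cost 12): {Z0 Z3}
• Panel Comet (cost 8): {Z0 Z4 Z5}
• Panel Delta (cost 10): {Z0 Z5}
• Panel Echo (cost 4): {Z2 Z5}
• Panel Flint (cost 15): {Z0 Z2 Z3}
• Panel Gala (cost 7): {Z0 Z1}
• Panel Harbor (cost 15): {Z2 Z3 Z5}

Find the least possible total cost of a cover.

Atlas, Harbor together cover every segment (Atlas ∪ Harbor = {Z0, Z1, Z2, Z3, Z4, Z5}); total cost 13 + 15 = 28.
The greedy pick Echo, Gala, Comet, Bravo costs 31; no covering selection beats 28.

28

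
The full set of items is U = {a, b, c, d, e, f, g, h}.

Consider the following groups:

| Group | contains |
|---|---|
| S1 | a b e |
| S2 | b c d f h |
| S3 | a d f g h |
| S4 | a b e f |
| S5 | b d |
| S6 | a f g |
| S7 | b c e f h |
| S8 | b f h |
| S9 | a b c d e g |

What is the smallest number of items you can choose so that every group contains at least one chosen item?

T = {a, b} meets every group (each contains at least one member of T), and |T| = 2.
The groups S5, S6 are pairwise disjoint, so any hitting set needs a separate item for each — at least 2. Hence 2 is optimal.

2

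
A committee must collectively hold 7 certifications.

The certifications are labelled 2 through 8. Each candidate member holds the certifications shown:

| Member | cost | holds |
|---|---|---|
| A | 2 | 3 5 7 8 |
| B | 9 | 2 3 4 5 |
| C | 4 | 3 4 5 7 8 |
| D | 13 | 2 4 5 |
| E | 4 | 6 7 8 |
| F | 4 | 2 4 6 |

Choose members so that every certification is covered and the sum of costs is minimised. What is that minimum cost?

A, F together cover every certification (A ∪ F = {2, 3, 4, 5, 6, 7, 8}); total cost 2 + 4 = 6.
No covering selection has total cost below 6.

6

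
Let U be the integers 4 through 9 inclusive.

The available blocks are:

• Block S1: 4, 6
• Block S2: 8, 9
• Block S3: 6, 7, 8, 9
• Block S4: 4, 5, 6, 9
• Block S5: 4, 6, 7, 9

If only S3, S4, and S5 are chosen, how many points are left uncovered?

Union of S3, S4, S5 = {4, 5, 6, 7, 8, 9} — that's every point, so 0 are uncovered.

0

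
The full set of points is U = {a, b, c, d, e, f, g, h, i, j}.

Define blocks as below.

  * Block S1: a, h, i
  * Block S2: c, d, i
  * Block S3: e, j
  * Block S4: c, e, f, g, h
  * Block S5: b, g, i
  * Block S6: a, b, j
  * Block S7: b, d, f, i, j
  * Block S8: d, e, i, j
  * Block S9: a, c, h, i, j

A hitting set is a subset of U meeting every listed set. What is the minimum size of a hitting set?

3

The 3 points {b, e, i} hit every block.
No choice of 2 points meets every block, so 3 is the minimum.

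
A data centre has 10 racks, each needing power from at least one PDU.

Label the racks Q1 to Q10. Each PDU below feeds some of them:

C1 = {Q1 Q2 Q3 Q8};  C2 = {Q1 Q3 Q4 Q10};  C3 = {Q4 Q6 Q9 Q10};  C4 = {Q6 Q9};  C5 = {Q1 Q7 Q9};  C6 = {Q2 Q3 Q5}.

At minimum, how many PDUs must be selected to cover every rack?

Take {C1, C3, C5, C6}. Their union is {Q1, Q2, Q3, Q4, Q5, Q6, Q7, Q8, Q9, Q10}, which is all 10 racks.
Only C5 contains Q7, so C5 is forced; the remaining 7 racks need at least 3 more PDUs (each remaining PDU adds at most 3) — so at least 4 PDUs are needed, and 4 is optimal.

4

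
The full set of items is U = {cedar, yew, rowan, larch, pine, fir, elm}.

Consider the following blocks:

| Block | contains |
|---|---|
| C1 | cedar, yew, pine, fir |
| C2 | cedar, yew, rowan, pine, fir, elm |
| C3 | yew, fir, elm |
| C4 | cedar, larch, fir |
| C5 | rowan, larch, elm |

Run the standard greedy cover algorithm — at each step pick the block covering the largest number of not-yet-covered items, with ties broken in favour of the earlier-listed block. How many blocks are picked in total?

2

Greedy: pick C2 (covers 6 new) → pick C4 (covers 1 new). Total picks: 2.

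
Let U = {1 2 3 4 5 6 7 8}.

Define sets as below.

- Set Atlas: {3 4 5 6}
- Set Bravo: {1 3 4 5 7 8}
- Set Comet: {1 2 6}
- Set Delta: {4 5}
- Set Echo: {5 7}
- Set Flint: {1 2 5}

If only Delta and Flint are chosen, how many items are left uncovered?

4

Union of Delta, Flint = {1, 2, 4, 5}.
Not covered: 3, 6, 7, 8 — 4 items.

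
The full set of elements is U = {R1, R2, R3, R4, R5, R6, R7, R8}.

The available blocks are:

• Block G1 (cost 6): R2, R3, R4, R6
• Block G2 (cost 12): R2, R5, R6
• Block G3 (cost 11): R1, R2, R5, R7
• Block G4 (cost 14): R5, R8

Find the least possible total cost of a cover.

G1, G3, G4 together cover every element (G1 ∪ G3 ∪ G4 = {R1, R2, R3, R4, R5, R6, R7, R8}); total cost 6 + 11 + 14 = 31.
No covering selection has total cost below 31.

31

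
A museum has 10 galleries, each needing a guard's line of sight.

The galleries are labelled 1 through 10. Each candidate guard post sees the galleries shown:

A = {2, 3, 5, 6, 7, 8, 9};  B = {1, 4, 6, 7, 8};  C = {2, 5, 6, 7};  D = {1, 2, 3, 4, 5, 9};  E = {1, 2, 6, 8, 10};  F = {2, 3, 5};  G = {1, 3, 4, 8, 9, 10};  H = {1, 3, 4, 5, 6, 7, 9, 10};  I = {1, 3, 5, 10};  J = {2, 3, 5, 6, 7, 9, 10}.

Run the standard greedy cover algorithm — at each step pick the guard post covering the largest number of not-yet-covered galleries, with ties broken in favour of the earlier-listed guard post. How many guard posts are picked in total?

2

Greedy: pick H (covers 8 new) → pick A (covers 2 new). Total picks: 2.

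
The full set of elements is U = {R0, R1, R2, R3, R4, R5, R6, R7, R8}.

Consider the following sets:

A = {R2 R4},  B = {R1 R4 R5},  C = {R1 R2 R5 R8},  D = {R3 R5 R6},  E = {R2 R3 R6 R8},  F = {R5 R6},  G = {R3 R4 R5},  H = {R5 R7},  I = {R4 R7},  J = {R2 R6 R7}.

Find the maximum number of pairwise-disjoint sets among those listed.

G, J are pairwise disjoint (G={R3,R4,R5}; J={R2,R6,R7}).
Every remaining set overlaps one of these, and no 3 of the listed sets are pairwise disjoint, so 2 is the maximum.

2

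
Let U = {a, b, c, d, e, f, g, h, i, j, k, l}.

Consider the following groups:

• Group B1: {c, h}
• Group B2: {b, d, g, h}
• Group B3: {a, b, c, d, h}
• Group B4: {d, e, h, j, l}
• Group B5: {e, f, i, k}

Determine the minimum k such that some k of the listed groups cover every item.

B2 and B3 and B4 and B5 together: B2 ∪ B3 ∪ B4 ∪ B5 = {a, b, c, d, e, f, g, h, i, j, k, l} — every item is covered.
Only B4 contains j, so B4 is forced; the remaining 7 items need at least 3 more groups (each remaining group adds at most 3) — so at least 4 groups are needed, and 4 is optimal.

4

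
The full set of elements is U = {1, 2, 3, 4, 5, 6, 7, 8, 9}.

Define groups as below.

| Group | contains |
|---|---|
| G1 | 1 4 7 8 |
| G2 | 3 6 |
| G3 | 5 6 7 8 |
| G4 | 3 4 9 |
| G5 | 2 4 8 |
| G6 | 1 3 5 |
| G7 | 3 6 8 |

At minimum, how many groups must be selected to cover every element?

G1 and G3 and G4 and G5 together: G1 ∪ G3 ∪ G4 ∪ G5 = {1, 2, 3, 4, 5, 6, 7, 8, 9} — every element is covered.
No 3 of the 7 groups cover everything (all 35 combinations miss at least one element), so 4 is optimal.

4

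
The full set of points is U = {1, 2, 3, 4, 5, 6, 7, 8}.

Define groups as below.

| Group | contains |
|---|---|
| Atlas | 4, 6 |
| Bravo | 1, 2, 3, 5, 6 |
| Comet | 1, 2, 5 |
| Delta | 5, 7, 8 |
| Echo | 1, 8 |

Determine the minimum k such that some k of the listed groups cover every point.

Atlas, Bravo, and Delta cover everything between them: the union {1, 2, 3, 4, 5, 6, 7, 8} is all of U.
Only Bravo contains 3, so Bravo is forced; the remaining 3 points need at least 2 more groups (each remaining group adds at most 2) — so at least 3 groups are needed, and 3 is optimal.

3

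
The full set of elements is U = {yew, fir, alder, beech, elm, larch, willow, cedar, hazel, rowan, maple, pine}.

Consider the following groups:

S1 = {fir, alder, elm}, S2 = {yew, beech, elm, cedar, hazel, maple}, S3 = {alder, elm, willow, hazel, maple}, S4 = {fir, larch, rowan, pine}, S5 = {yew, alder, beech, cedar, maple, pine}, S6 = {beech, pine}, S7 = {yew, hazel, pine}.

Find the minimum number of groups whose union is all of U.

3

Take {S2, S3, S4}. Their union is {yew, fir, alder, beech, elm, larch, willow, cedar, hazel, rowan, maple, pine}, which is all 12 elements.
Only S4 contains larch, so S4 is forced; the remaining 8 elements need at least 2 more groups (each remaining group adds at most 6) — so at least 3 groups are needed, and 3 is optimal.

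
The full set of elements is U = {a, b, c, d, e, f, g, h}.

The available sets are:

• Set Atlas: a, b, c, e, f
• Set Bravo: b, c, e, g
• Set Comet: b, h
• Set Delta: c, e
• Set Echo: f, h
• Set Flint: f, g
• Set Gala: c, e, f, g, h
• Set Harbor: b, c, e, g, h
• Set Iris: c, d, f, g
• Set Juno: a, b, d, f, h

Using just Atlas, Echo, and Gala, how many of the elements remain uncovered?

1

Union of Atlas, Echo, Gala = {a, b, c, e, f, g, h}.
Not covered: d — 1 element.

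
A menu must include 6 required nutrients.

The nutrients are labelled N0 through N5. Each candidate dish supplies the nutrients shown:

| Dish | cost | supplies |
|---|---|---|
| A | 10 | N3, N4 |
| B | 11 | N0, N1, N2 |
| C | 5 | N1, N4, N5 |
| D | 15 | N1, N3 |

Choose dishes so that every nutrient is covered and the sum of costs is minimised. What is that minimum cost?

26

A, B, C together cover every nutrient (A ∪ B ∪ C = {N0, N1, N2, N3, N4, N5}); total cost 10 + 11 + 5 = 26.
No covering selection has total cost below 26.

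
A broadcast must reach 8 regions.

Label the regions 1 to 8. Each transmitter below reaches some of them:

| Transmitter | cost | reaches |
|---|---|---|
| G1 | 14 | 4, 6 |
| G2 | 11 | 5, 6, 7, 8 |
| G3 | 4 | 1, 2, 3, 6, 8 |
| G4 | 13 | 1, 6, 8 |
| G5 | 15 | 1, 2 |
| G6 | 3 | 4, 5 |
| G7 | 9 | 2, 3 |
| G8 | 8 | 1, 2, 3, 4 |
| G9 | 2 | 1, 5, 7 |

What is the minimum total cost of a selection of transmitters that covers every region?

9

G3, G6, G9 together cover every region (G3 ∪ G6 ∪ G9 = {1, 2, 3, 4, 5, 6, 7, 8}); total cost 4 + 3 + 2 = 9.
No covering selection has total cost below 9.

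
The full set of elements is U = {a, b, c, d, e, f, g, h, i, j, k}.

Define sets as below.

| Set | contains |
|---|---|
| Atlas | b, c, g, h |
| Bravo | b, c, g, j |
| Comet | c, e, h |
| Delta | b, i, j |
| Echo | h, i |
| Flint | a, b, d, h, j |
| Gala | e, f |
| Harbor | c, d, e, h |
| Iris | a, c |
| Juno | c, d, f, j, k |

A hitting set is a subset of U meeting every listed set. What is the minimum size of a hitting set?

The 4 elements {a, e, h, j} hit every set.
No choice of 3 elements meets every set, so 4 is the minimum.

4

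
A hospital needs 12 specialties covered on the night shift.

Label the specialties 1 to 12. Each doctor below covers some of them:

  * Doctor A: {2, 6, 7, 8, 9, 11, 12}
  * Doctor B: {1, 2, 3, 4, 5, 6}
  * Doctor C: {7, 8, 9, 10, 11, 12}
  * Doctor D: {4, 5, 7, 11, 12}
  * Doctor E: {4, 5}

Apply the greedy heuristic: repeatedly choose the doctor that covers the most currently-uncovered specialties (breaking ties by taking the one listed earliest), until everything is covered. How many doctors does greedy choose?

Greedy: pick A (covers 7 new) → pick B (covers 4 new) → pick C (covers 1 new). Total picks: 3.
(The true minimum cover uses only 2 doctors, so greedy is not optimal here.)

3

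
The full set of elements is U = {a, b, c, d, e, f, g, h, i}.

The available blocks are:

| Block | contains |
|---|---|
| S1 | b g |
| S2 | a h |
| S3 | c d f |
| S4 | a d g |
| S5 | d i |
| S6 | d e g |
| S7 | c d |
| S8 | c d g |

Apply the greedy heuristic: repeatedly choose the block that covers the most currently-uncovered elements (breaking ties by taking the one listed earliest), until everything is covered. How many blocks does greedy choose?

5

Greedy: pick S3 (covers 3 new) → pick S1 (covers 2 new) → pick S2 (covers 2 new) → pick S5 (covers 1 new) → pick S6 (covers 1 new). Total picks: 5.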